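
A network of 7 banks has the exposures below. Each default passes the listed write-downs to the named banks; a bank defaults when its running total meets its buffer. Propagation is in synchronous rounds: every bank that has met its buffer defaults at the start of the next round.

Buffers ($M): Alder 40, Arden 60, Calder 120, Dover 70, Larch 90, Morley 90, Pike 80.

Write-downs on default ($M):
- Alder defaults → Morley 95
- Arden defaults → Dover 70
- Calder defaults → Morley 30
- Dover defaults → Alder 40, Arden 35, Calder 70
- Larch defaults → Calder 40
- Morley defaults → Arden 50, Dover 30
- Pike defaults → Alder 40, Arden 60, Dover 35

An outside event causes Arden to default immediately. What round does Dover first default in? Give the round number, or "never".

Round 1 — Arden defaults (initial).
  Dover: +70 → 70 ≥ 70
Round 2 — Dover defaults.
  Alder: +40 → 40 ≥ 40
  Calder: +70 → 70 < 120
Round 3 — Alder defaults.
  Morley: +95 → 95 ≥ 90
Round 4 — Morley defaults.
No further defaults.

2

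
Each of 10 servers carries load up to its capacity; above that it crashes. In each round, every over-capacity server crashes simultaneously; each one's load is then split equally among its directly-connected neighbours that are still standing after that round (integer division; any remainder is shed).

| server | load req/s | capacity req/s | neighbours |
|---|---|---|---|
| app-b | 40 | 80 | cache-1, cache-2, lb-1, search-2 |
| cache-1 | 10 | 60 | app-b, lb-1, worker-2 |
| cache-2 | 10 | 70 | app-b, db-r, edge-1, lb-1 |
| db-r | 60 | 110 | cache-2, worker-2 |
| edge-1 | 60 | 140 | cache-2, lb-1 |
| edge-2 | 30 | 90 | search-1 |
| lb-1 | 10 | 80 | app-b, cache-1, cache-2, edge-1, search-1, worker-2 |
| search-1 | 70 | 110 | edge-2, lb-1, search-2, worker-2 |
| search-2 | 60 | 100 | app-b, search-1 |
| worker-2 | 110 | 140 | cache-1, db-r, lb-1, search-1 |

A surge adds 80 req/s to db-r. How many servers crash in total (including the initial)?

Round 1 — db-r at 140 > 110. db-r crashes.
  db-r sheds 140 req/s to cache-2, worker-2: 70 each.
    cache-2: 10+70 = 80 > 70
    worker-2: 110+70 = 180 > 140
Round 2 — cache-2, worker-2 crash.
  cache-2 sheds 80 req/s to app-b, edge-1, lb-1: 26 each (2 lost).
    app-b: 40+26 = 66 ≤ 80
    edge-1: 60+26 = 86 ≤ 140
    lb-1: 10+26 = 36 ≤ 80
  worker-2 sheds 180 req/s to cache-1, lb-1, search-1: 60 each.
    cache-1: 10+60 = 70 > 60
    lb-1: 36+60 = 96 > 80
    search-1: 70+60 = 130 > 110
Round 3 — cache-1, lb-1, search-1 crash.
  cache-1 sheds 70 req/s to app-b: 70 each.
    app-b: 66+70 = 136 > 80
  lb-1 sheds 96 req/s to app-b, edge-1: 48 each.
    app-b: 136+48 = 184 > 80
    edge-1: 86+48 = 134 ≤ 140
  search-1 sheds 130 req/s to edge-2, search-2: 65 each.
    edge-2: 30+65 = 95 > 90
    search-2: 60+65 = 125 > 100
Round 4 — app-b, edge-2, search-2 crash.
  app-b sheds 184 req/s: no online neighbours, lost.
  edge-2 sheds 95 req/s: no online neighbours, lost.
  search-2 sheds 125 req/s: no online neighbours, lost.
No further crashes.

9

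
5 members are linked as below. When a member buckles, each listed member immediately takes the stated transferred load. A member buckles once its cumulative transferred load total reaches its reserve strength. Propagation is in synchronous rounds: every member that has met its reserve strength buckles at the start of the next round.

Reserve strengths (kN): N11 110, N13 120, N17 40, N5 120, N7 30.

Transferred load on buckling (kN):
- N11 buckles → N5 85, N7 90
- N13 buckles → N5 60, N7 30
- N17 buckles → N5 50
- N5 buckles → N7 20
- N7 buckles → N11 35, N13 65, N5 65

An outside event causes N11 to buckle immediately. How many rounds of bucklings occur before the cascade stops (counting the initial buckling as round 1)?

3

Round 1 — N11 buckles (initial).
  N5: +85 → 85 < 120
  N7: +90 → 90 ≥ 30
Round 2 — N7 buckles.
  N13: +65 → 65 < 120
  N5: +65 → 150 ≥ 120
Round 3 — N5 buckles.
No further bucklings.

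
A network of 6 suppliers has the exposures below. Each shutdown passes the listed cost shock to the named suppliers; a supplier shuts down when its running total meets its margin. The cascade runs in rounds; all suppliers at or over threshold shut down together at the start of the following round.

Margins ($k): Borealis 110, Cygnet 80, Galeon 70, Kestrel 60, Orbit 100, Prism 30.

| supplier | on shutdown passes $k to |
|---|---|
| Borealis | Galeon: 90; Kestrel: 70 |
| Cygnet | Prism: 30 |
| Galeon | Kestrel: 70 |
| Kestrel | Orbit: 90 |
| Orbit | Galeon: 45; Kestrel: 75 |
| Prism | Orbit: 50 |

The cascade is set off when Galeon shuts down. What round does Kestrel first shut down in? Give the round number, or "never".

Round 1 — Galeon shuts down (initial).
  Kestrel: +70 → 70 ≥ 60
Round 2 — Kestrel shuts down.
  Orbit: +90 → 90 < 100
No further shutdowns.

2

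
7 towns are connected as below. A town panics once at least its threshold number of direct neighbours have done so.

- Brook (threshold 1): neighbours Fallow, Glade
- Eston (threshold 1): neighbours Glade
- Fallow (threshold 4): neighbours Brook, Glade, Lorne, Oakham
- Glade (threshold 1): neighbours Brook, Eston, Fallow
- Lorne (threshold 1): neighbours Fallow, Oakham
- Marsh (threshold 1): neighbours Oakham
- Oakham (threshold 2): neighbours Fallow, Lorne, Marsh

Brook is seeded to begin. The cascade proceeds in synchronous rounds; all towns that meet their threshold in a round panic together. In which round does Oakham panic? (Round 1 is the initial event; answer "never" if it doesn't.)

never

Round 1 — Brook panics (initial).
Round 2 — checking thresholds:
  Fallow: 1 of 4 neighbours < 4, not yet.
  Glade: 1 of 3 neighbours ≥ 1, panics.
Round 3 — checking thresholds:
  Eston: 1 of 1 neighbours ≥ 1, panics.
  Fallow: 2 of 4 neighbours < 4, not yet.
Round 4 — no new panics; cascade stops.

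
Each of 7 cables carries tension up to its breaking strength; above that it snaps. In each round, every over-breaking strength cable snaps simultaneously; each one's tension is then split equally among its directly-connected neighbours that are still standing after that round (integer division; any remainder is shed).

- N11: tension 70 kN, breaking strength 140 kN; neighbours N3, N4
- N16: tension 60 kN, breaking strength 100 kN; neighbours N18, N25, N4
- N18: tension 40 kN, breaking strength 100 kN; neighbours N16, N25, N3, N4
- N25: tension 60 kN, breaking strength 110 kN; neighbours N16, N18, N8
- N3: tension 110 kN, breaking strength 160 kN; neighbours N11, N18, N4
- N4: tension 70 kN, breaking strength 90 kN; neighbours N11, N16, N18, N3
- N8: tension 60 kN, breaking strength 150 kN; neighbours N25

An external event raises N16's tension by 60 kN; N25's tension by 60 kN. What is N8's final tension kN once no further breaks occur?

Round 1 — N16 at 120 > 100; N25 at 120 > 110. N16, N25 snap.
  N16 sheds 120 kN to N18, N4: 60 each.
    N18: 40+60 = 100 ≤ 100
    N4: 70+60 = 130 > 90
  N25 sheds 120 kN to N18, N8: 60 each.
    N18: 100+60 = 160 > 100
    N8: 60+60 = 120 ≤ 150
Round 2 — N18, N4 snap.
  N18 sheds 160 kN to N3: 160 each.
    N3: 110+160 = 270 > 160
  N4 sheds 130 kN to N11, N3: 65 each.
    N11: 70+65 = 135 ≤ 140
    N3: 270+65 = 335 > 160
Round 3 — N3 snaps.
  N3 sheds 335 kN to N11: 335 each.
    N11: 135+335 = 470 > 140
Round 4 — N11 snaps.
  N11 sheds 470 kN: no online neighbours, lost.
No further breaks.

120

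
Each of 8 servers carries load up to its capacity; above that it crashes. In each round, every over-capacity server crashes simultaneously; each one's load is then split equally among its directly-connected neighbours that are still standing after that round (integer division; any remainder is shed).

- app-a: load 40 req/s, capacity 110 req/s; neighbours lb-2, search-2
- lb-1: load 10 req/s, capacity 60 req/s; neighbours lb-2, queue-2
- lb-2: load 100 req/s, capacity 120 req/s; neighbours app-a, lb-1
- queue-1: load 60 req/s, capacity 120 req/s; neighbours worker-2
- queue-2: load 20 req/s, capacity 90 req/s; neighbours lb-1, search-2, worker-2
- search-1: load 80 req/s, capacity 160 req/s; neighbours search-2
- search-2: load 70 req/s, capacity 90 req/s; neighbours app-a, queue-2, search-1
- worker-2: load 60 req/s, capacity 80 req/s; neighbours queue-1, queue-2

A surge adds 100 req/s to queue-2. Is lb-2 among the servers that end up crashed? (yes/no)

Round 1 — queue-2 at 120 > 90. queue-2 crashes.
  queue-2 sheds 120 req/s to lb-1, search-2, worker-2: 40 each.
    lb-1: 10+40 = 50 ≤ 60
    search-2: 70+40 = 110 > 90
    worker-2: 60+40 = 100 > 80
Round 2 — search-2, worker-2 crash.
  search-2 sheds 110 req/s to app-a, search-1: 55 each.
    app-a: 40+55 = 95 ≤ 110
    search-1: 80+55 = 135 ≤ 160
  worker-2 sheds 100 req/s to queue-1: 100 each.
    queue-1: 60+100 = 160 > 120
Round 3 — queue-1 crashes.
  queue-1 sheds 160 req/s: no online neighbours, lost.
No further crashes.

no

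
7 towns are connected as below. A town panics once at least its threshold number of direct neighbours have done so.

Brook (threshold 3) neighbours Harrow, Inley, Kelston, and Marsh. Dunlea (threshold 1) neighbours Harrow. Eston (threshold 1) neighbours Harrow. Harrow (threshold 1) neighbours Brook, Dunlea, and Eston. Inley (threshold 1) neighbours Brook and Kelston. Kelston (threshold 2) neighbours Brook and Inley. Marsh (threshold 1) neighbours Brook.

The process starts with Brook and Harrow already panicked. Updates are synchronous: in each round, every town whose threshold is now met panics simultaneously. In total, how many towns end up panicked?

7

Round 1 — Brook, Harrow panic (initial).
Round 2 — checking thresholds:
  Dunlea: 1 of 1 neighbours ≥ 1, panics.
  Eston: 1 of 1 neighbours ≥ 1, panics.
  Inley: 1 of 2 neighbours ≥ 1, panics.
  Kelston: 1 of 2 neighbours < 2, not yet.
  Marsh: 1 of 1 neighbours ≥ 1, panics.
Round 3 — checking thresholds:
  Kelston: 2 of 2 neighbours ≥ 2, panics.
Round 4 — no new panics; cascade stops.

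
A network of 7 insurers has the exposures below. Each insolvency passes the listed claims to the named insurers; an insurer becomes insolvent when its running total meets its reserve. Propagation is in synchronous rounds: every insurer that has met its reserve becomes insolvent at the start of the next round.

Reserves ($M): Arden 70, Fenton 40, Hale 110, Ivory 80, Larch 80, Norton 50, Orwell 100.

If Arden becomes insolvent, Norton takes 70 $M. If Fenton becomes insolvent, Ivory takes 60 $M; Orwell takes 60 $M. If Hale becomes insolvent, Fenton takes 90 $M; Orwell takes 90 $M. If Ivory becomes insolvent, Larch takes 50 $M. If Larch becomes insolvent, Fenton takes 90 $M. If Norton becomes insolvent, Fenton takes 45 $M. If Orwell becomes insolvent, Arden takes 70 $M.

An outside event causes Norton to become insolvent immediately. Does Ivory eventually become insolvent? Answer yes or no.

Round 1 — Norton becomes insolvent (initial).
  Fenton: +45 → 45 ≥ 40
Round 2 — Fenton becomes insolvent.
  Ivory: +60 → 60 < 80
  Orwell: +60 → 60 < 100
No further insolvencies.

no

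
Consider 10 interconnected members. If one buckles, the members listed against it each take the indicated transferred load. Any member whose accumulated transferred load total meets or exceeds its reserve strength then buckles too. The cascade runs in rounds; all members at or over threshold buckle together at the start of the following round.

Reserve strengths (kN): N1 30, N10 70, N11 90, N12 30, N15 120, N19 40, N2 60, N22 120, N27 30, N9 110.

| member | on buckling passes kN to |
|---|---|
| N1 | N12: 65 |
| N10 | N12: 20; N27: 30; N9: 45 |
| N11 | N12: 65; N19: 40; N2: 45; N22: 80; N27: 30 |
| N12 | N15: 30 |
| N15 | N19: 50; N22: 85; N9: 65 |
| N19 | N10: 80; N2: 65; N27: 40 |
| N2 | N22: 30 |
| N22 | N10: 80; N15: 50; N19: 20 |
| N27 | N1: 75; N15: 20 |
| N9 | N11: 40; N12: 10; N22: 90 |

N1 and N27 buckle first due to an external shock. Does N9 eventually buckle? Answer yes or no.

Round 1 — N1, N27 buckle (initial).
  N12: +65 → 65 ≥ 30
  N15: +20 → 20 < 120
Round 2 — N12 buckles.
  N15: +30 → 50 < 120
No further bucklings.

no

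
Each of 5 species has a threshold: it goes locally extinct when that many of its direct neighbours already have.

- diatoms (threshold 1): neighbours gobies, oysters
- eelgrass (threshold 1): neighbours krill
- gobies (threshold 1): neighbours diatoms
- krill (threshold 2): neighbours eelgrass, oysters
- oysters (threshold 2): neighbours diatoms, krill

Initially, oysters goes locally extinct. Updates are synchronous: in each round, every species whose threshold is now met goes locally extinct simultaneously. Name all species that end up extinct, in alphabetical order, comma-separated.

Round 1 — oysters goes locally extinct (initial).
Round 2 — checking thresholds:
  diatoms: 1 of 2 neighbours ≥ 1, goes locally extinct.
  krill: 1 of 2 neighbours < 2, holds.
Round 3 — checking thresholds:
  gobies: 1 of 1 neighbours ≥ 1, goes locally extinct.
  krill: 1 of 2 neighbours < 2, holds.
Round 4 — no new extinctions; cascade stops.

diatoms, gobies, oysters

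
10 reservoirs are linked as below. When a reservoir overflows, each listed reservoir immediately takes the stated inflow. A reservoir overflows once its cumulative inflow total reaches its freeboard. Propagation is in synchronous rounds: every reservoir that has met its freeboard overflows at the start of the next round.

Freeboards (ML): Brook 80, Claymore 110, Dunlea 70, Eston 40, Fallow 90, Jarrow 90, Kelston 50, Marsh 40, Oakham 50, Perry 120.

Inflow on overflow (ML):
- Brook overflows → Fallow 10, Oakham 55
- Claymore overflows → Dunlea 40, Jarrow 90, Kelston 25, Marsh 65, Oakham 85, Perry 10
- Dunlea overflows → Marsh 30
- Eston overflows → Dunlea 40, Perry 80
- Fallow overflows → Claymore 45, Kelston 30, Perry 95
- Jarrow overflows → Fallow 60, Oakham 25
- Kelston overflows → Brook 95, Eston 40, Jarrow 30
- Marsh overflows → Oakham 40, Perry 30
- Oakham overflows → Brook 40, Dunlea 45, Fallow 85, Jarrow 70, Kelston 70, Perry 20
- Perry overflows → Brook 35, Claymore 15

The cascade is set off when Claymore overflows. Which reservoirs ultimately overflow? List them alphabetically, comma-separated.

Brook, Claymore, Dunlea, Eston, Fallow, Jarrow, Kelston, Marsh, Oakham, Perry

Round 1 — Claymore overflows (initial).
  Dunlea: +40 → 40 < 70
  Jarrow: +90 → 90 ≥ 90
  Kelston: +25 → 25 < 50
  Marsh: +65 → 65 ≥ 40
  Oakham: +85 → 85 ≥ 50
  Perry: +10 → 10 < 120
Round 2 — Jarrow, Marsh, Oakham overflow.
  Brook: +40 → 40 < 80
  Dunlea: +45 → 85 ≥ 70
  Fallow: +60+85 → 145 ≥ 90
  Kelston: +70 → 95 ≥ 50
  Perry: +30+20 → 60 < 120
Round 3 — Dunlea, Fallow, Kelston overflow.
  Brook: +95 → 135 ≥ 80
  Eston: +40 → 40 ≥ 40
  Perry: +95 → 155 ≥ 120
Round 4 — Brook, Eston, Perry overflow.
No further overflows.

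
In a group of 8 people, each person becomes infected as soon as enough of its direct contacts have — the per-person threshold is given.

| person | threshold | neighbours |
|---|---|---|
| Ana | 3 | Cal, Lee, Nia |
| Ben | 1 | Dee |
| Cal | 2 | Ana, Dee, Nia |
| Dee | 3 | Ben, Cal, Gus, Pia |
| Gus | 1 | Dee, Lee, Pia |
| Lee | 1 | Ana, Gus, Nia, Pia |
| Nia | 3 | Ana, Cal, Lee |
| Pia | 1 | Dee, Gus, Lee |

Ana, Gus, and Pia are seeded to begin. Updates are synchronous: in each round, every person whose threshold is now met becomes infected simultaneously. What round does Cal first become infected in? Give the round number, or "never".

Round 1 — Ana, Gus, Pia become infected (initial).
Round 2 — checking thresholds:
  Cal: 1 of 3 neighbours < 2, not yet.
  Dee: 2 of 4 neighbours < 3, not yet.
  Lee: 3 of 4 neighbours ≥ 1, becomes infected.
  Nia: 1 of 3 neighbours < 3, not yet.
Round 3 — no new infections; cascade stops.

never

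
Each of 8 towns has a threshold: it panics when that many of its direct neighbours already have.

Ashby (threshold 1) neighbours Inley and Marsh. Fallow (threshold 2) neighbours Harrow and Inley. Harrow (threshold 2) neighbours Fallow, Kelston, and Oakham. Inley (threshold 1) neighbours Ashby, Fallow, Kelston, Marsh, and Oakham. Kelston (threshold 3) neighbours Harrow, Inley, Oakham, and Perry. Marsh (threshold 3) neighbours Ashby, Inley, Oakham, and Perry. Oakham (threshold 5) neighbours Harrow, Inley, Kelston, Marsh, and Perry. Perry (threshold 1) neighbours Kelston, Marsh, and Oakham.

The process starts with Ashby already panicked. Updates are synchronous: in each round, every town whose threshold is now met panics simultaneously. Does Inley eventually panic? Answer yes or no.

yes

Round 1 — Ashby panics (initial).
Round 2 — checking thresholds:
  Inley: 1 of 5 neighbours ≥ 1, panics.
  Marsh: 1 of 4 neighbours < 3, below threshold.
Round 3 — no new panics; cascade stops.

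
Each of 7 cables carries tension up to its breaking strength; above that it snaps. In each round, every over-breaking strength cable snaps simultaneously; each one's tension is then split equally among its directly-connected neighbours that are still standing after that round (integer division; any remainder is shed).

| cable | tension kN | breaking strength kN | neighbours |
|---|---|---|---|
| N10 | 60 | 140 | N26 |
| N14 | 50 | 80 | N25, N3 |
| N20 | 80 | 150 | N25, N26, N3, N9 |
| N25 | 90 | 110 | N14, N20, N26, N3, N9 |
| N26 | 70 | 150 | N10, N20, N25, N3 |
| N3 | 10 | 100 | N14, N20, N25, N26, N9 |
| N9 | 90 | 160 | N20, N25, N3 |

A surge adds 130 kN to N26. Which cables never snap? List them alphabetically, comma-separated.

Round 1 — N26 at 200 > 150. N26 snaps.
  N26 sheds 200 kN to N10, N20, N25, N3: 50 each.
    N10: 60+50 = 110 ≤ 140
    N20: 80+50 = 130 ≤ 150
    N25: 90+50 = 140 > 110
    N3: 10+50 = 60 ≤ 100
Round 2 — N25 snaps.
  N25 sheds 140 kN to N14, N20, N3, N9: 35 each.
    N14: 50+35 = 85 > 80
    N20: 130+35 = 165 > 150
    N3: 60+35 = 95 ≤ 100
    N9: 90+35 = 125 ≤ 160
Round 3 — N14, N20 snap.
  N14 sheds 85 kN to N3: 85 each.
    N3: 95+85 = 180 > 100
  N20 sheds 165 kN to N3, N9: 82 each (1 lost).
    N3: 180+82 = 262 > 100
    N9: 125+82 = 207 > 160
Round 4 — N3, N9 snap.
  N3 sheds 262 kN: no online neighbours, lost.
  N9 sheds 207 kN: no online neighbours, lost.
No further breaks.

N10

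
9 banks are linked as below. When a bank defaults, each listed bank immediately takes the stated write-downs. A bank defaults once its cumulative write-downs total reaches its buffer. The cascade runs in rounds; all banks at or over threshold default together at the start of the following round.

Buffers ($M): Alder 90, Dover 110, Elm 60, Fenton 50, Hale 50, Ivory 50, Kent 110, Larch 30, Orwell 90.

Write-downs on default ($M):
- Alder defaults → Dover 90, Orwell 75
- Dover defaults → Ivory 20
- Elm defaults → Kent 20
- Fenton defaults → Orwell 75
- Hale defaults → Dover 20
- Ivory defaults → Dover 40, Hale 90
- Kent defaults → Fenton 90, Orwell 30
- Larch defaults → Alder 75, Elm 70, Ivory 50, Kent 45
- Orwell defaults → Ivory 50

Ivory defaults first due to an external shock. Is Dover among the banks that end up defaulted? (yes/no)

Round 1 — Ivory defaults (initial).
  Dover: +40 → 40 < 110
  Hale: +90 → 90 ≥ 50
Round 2 — Hale defaults.
  Dover: +20 → 60 < 110
No further defaults.

no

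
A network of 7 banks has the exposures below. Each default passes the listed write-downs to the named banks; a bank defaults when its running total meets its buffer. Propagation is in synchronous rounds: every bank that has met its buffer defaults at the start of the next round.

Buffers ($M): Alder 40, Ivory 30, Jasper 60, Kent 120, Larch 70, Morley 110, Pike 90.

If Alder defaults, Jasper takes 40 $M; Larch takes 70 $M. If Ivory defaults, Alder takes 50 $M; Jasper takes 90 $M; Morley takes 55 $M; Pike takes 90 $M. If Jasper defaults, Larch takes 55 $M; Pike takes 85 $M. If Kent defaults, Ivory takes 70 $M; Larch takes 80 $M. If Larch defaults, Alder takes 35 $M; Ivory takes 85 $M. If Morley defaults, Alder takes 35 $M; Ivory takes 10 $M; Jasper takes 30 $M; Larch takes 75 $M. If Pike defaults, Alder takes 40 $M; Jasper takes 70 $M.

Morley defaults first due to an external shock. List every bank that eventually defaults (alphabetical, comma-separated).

Alder, Ivory, Jasper, Larch, Morley, Pike

Round 1 — Morley defaults (initial).
  Alder: +35 → 35 < 40
  Ivory: +10 → 10 < 30
  Jasper: +30 → 30 < 60
  Larch: +75 → 75 ≥ 70
Round 2 — Larch defaults.
  Alder: +35 → 70 ≥ 40
  Ivory: +85 → 95 ≥ 30
Round 3 — Alder, Ivory default.
  Jasper: +40+90 → 160 ≥ 60
  Pike: +90 → 90 ≥ 90
Round 4 — Jasper, Pike default.
No further defaults.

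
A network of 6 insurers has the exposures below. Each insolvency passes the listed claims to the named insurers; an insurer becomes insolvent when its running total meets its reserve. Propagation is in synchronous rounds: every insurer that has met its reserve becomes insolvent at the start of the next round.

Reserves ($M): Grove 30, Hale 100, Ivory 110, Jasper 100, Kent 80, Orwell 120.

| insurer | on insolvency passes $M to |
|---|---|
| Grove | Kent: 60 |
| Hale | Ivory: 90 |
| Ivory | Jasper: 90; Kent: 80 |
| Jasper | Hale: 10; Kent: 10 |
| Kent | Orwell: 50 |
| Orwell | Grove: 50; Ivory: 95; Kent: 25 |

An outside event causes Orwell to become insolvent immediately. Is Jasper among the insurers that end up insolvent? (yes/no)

Round 1 — Orwell becomes insolvent (initial).
  Grove: +50 → 50 ≥ 30
  Ivory: +95 → 95 < 110
  Kent: +25 → 25 < 80
Round 2 — Grove becomes insolvent.
  Kent: +60 → 85 ≥ 80
Round 3 — Kent becomes insolvent.
No further insolvencies.

no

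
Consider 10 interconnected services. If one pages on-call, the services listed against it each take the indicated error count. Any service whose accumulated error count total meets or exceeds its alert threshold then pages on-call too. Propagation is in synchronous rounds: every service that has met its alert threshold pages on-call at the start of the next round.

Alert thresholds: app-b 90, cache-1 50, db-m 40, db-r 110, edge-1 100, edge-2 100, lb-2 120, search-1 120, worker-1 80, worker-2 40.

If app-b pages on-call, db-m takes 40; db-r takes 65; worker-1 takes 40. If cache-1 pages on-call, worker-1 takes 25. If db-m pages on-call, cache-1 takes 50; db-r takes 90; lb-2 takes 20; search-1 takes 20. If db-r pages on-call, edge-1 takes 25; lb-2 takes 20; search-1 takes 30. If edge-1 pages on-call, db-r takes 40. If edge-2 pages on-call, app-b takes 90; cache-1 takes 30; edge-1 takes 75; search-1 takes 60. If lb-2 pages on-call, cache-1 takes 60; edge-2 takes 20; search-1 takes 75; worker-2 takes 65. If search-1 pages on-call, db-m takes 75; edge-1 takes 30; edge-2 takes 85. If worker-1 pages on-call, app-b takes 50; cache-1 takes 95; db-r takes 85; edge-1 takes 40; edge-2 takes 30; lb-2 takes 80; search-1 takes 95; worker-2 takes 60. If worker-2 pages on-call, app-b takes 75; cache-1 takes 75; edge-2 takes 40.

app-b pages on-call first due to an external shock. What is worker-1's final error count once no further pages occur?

65

Round 1 — app-b pages on-call (initial).
  db-m: +40 → 40 ≥ 40
  db-r: +65 → 65 < 110
  worker-1: +40 → 40 < 80
Round 2 — db-m pages on-call.
  cache-1: +50 → 50 ≥ 50
  db-r: +90 → 155 ≥ 110
  lb-2: +20 → 20 < 120
  search-1: +20 → 20 < 120
Round 3 — cache-1, db-r page on-call.
  edge-1: +25 → 25 < 100
  lb-2: +20 → 40 < 120
  search-1: +30 → 50 < 120
  worker-1: +25 → 65 < 80
No further pages.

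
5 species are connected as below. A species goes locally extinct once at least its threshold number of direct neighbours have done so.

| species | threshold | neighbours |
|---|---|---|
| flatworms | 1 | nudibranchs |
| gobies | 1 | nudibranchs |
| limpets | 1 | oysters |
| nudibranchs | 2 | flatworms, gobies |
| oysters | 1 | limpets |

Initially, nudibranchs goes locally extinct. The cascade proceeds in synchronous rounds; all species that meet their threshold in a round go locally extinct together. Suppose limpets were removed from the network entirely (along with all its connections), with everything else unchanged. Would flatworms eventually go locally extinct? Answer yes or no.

yes

With limpets removed:
Round 1 — nudibranchs goes locally extinct (initial).
Round 2 — checking thresholds:
  flatworms: 1 of 1 neighbours ≥ 1, goes locally extinct.
  gobies: 1 of 1 neighbours ≥ 1, goes locally extinct.
Round 3 — no new extinctions; cascade stops.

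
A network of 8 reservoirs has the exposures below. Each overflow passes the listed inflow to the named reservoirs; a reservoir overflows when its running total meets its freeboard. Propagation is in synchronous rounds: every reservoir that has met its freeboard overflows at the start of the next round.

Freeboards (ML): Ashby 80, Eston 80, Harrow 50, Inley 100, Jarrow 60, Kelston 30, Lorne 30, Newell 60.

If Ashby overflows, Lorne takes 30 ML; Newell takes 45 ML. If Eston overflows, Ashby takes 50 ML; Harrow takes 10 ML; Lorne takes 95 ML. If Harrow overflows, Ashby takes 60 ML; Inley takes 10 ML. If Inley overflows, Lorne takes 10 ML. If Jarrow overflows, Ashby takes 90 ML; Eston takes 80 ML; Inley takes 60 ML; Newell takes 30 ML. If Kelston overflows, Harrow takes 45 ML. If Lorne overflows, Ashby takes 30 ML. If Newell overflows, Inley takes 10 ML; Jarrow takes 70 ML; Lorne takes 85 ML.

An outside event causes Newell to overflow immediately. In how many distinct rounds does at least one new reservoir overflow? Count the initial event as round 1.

3

Round 1 — Newell overflows (initial).
  Inley: +10 → 10 < 100
  Jarrow: +70 → 70 ≥ 60
  Lorne: +85 → 85 ≥ 30
Round 2 — Jarrow, Lorne overflow.
  Ashby: +90+30 → 120 ≥ 80
  Eston: +80 → 80 ≥ 80
  Inley: +60 → 70 < 100
Round 3 — Ashby, Eston overflow.
  Harrow: +10 → 10 < 50
No further overflows.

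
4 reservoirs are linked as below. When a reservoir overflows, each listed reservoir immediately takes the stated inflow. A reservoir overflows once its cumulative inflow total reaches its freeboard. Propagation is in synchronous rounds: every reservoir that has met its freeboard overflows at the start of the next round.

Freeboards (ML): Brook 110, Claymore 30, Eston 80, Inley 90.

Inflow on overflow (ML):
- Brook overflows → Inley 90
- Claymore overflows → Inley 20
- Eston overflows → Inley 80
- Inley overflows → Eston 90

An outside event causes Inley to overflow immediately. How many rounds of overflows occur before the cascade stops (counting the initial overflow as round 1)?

Round 1 — Inley overflows (initial).
  Eston: +90 → 90 ≥ 80
Round 2 — Eston overflows.
No further overflows.

2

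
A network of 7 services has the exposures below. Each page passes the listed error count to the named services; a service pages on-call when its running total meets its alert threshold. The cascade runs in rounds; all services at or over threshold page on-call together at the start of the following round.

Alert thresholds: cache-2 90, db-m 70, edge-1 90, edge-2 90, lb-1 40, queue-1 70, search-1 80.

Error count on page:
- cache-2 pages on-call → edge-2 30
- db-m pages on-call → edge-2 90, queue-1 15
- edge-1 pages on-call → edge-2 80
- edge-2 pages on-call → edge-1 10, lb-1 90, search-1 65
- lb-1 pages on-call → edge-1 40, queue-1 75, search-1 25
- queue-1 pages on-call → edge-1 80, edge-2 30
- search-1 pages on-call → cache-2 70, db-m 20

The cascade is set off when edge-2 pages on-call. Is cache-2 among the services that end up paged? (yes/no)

Round 1 — edge-2 pages on-call (initial).
  edge-1: +10 → 10 < 90
  lb-1: +90 → 90 ≥ 40
  search-1: +65 → 65 < 80
Round 2 — lb-1 pages on-call.
  edge-1: +40 → 50 < 90
  queue-1: +75 → 75 ≥ 70
  search-1: +25 → 90 ≥ 80
Round 3 — queue-1, search-1 page on-call.
  cache-2: +70 → 70 < 90
  db-m: +20 → 20 < 70
  edge-1: +80 → 130 ≥ 90
Round 4 — edge-1 pages on-call.
No further pages.

no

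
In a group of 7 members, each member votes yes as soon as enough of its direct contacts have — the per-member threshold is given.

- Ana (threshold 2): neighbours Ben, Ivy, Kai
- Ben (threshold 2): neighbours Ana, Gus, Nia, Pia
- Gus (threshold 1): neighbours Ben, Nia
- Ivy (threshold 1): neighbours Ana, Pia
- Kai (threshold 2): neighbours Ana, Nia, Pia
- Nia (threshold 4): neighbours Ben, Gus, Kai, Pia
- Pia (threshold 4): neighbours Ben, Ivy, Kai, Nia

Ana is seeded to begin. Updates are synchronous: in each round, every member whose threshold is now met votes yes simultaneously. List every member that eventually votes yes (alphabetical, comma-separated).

Round 1 — Ana votes yes (initial).
Round 2 — checking thresholds:
  Ben: 1 of 4 neighbours < 2, not yet.
  Ivy: 1 of 2 neighbours ≥ 1, votes yes.
  Kai: 1 of 3 neighbours < 2, not yet.
Round 3 — no new yes votes; cascade stops.

Ana, Ivy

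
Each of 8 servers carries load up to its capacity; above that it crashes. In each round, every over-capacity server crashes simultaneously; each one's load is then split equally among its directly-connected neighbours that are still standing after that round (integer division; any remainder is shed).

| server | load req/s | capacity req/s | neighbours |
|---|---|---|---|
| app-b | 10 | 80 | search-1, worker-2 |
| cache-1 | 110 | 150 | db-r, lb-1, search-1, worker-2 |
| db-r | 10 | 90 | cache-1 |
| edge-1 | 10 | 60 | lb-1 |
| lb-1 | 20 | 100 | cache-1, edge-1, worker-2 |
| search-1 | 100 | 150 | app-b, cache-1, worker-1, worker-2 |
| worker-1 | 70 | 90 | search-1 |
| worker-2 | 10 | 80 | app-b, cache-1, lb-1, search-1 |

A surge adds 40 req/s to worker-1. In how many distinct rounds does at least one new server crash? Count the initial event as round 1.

6

Round 1 — worker-1 at 110 > 90. worker-1 crashes.
  worker-1 sheds 110 req/s to search-1: 110 each.
    search-1: 100+110 = 210 > 150
Round 2 — search-1 crashes.
  search-1 sheds 210 req/s to app-b, cache-1, worker-2: 70 each.
    app-b: 10+70 = 80 ≤ 80
    cache-1: 110+70 = 180 > 150
    worker-2: 10+70 = 80 ≤ 80
Round 3 — cache-1 crashes.
  cache-1 sheds 180 req/s to db-r, lb-1, worker-2: 60 each.
    db-r: 10+60 = 70 ≤ 90
    lb-1: 20+60 = 80 ≤ 100
    worker-2: 80+60 = 140 > 80
Round 4 — worker-2 crashes.
  worker-2 sheds 140 req/s to app-b, lb-1: 70 each.
    app-b: 80+70 = 150 > 80
    lb-1: 80+70 = 150 > 100
Round 5 — app-b, lb-1 crash.
  app-b sheds 150 req/s: no online neighbours, lost.
  lb-1 sheds 150 req/s to edge-1: 150 each.
    edge-1: 10+150 = 160 > 60
Round 6 — edge-1 crashes.
  edge-1 sheds 160 req/s: no online neighbours, lost.
No further crashes.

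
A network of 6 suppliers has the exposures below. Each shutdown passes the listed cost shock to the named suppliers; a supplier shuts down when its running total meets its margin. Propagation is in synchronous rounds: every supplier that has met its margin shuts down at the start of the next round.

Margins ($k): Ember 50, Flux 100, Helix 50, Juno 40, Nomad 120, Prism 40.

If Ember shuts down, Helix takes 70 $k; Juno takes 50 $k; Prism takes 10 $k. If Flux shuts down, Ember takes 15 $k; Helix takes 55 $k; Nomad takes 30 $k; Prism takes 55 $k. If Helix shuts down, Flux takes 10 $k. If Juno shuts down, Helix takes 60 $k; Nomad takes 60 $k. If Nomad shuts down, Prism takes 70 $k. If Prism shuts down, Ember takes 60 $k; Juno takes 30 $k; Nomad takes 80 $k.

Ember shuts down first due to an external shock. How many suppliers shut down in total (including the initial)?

3

Round 1 — Ember shuts down (initial).
  Helix: +70 → 70 ≥ 50
  Juno: +50 → 50 ≥ 40
  Prism: +10 → 10 < 40
Round 2 — Helix, Juno shut down.
  Flux: +10 → 10 < 100
  Nomad: +60 → 60 < 120
No further shutdowns.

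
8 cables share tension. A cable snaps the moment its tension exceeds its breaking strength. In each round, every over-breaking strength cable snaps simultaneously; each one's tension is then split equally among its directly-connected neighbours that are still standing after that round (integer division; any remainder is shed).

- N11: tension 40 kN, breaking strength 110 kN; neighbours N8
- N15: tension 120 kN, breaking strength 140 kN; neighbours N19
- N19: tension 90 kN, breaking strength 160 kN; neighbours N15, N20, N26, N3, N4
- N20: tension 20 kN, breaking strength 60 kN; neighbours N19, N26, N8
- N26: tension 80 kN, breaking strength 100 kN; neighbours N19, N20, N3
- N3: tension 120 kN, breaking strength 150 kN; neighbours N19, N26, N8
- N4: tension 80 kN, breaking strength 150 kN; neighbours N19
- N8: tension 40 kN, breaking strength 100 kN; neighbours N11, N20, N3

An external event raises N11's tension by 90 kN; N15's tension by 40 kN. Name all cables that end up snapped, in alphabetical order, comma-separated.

Round 1 — N11 at 130 > 110; N15 at 160 > 140. N11, N15 snap.
  N11 sheds 130 kN to N8: 130 each.
    N8: 40+130 = 170 > 100
  N15 sheds 160 kN to N19: 160 each.
    N19: 90+160 = 250 > 160
Round 2 — N19, N8 snap.
  N19 sheds 250 kN to N20, N26, N3, N4: 62 each (2 lost).
    N20: 20+62 = 82 > 60
    N26: 80+62 = 142 > 100
    N3: 120+62 = 182 > 150
    N4: 80+62 = 142 ≤ 150
  N8 sheds 170 kN to N20, N3: 85 each.
    N20: 82+85 = 167 > 60
    N3: 182+85 = 267 > 150
Round 3 — N20, N26, N3 snap.
  N20 sheds 167 kN: no online neighbours, lost.
  N26 sheds 142 kN: no online neighbours, lost.
  N3 sheds 267 kN: no online neighbours, lost.
No further breaks.

N11, N15, N19, N20, N26, N3, N8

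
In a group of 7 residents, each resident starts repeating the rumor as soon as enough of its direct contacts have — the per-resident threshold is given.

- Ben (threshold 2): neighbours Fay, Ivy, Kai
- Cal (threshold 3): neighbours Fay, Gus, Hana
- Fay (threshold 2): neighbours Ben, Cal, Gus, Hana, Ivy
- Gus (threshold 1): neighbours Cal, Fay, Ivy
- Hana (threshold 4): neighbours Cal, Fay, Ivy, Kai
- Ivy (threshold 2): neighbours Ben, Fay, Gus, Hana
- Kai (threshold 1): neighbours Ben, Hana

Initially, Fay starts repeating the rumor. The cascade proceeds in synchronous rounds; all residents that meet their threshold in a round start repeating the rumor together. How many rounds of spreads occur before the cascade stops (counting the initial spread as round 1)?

5

Round 1 — Fay starts repeating the rumor (initial).
Round 2 — checking thresholds:
  Ben: 1 of 3 neighbours < 2, holds.
  Cal: 1 of 3 neighbours < 3, holds.
  Gus: 1 of 3 neighbours ≥ 1, starts repeating the rumor.
  Hana: 1 of 4 neighbours < 4, holds.
  Ivy: 1 of 4 neighbours < 2, holds.
Round 3 — checking thresholds:
  Ben: 1 of 3 neighbours < 2, holds.
  Cal: 2 of 3 neighbours < 3, holds.
  Hana: 1 of 4 neighbours < 4, holds.
  Ivy: 2 of 4 neighbours ≥ 2, starts repeating the rumor.
Round 4 — checking thresholds:
  Ben: 2 of 3 neighbours ≥ 2, starts repeating the rumor.
  Cal: 2 of 3 neighbours < 3, holds.
  Hana: 2 of 4 neighbours < 4, holds.
Round 5 — checking thresholds:
  Cal: 2 of 3 neighbours < 3, holds.
  Hana: 2 of 4 neighbours < 4, holds.
  Kai: 1 of 2 neighbours ≥ 1, starts repeating the rumor.
Round 6 — no new spreads; cascade stops.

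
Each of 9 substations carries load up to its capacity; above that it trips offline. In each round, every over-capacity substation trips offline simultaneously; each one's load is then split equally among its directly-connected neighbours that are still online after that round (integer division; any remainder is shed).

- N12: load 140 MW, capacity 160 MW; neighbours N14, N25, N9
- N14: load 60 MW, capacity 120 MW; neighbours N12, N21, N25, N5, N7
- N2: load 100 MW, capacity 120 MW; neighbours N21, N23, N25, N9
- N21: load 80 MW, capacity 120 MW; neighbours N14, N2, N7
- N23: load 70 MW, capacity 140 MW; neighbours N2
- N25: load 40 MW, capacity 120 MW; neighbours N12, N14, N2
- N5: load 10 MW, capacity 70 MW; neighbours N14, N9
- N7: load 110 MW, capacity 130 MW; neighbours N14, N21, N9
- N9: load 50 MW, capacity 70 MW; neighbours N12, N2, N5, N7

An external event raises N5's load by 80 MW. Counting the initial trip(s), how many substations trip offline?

8

Round 1 — N5 at 90 > 70. N5 trips offline.
  N5 sheds 90 MW to N14, N9: 45 each.
    N14: 60+45 = 105 ≤ 120
    N9: 50+45 = 95 > 70
Round 2 — N9 trips offline.
  N9 sheds 95 MW to N12, N2, N7: 31 each (2 lost).
    N12: 140+31 = 171 > 160
    N2: 100+31 = 131 > 120
    N7: 110+31 = 141 > 130
Round 3 — N12, N2, N7 trip offline.
  N12 sheds 171 MW to N14, N25: 85 each (1 lost).
    N14: 105+85 = 190 > 120
    N25: 40+85 = 125 > 120
  N2 sheds 131 MW to N21, N23, N25: 43 each (2 lost).
    N21: 80+43 = 123 > 120
    N23: 70+43 = 113 ≤ 140
    N25: 125+43 = 168 > 120
  N7 sheds 141 MW to N14, N21: 70 each (1 lost).
    N14: 190+70 = 260 > 120
    N21: 123+70 = 193 > 120
Round 4 — N14, N21, N25 trip offline.
  N14 sheds 260 MW: no online neighbours, lost.
  N21 sheds 193 MW: no online neighbours, lost.
  N25 sheds 168 MW: no online neighbours, lost.
No further trips.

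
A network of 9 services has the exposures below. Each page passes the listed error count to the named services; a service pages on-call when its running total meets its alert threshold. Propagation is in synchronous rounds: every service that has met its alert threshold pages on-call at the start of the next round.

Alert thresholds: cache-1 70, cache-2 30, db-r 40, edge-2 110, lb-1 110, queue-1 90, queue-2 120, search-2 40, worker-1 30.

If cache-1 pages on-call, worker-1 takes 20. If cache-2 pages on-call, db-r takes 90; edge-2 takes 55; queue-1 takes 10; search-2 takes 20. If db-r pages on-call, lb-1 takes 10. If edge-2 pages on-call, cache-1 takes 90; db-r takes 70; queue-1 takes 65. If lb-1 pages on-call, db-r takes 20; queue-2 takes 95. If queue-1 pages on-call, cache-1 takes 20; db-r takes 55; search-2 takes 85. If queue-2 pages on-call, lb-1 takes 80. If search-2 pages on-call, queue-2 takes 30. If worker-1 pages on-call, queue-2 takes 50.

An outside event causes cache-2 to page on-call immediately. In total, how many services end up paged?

2

Round 1 — cache-2 pages on-call (initial).
  db-r: +90 → 90 ≥ 40
  edge-2: +55 → 55 < 110
  queue-1: +10 → 10 < 90
  search-2: +20 → 20 < 40
Round 2 — db-r pages on-call.
  lb-1: +10 → 10 < 110
No further pages.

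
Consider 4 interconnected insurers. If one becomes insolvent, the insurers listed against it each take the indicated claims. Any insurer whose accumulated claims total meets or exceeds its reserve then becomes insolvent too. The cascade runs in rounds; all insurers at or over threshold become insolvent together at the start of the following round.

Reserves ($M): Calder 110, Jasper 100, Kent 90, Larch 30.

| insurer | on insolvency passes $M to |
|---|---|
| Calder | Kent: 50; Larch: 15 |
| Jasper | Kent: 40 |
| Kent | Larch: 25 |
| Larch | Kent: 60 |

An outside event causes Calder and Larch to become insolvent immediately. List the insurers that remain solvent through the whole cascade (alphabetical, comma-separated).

Round 1 — Calder, Larch become insolvent (initial).
  Kent: +50+60 → 110 ≥ 90
Round 2 — Kent becomes insolvent.
No further insolvencies.

Jasper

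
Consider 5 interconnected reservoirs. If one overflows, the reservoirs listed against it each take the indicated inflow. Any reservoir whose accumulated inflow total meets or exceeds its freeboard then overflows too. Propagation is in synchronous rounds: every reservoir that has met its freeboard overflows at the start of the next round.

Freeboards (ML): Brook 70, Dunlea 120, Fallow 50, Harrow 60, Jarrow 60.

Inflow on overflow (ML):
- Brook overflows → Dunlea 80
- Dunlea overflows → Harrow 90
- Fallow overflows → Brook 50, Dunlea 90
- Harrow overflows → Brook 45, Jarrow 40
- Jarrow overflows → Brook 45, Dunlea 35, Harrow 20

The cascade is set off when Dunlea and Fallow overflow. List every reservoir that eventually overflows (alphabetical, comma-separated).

Brook, Dunlea, Fallow, Harrow

Round 1 — Dunlea, Fallow overflow (initial).
  Brook: +50 → 50 < 70
  Harrow: +90 → 90 ≥ 60
Round 2 — Harrow overflows.
  Brook: +45 → 95 ≥ 70
  Jarrow: +40 → 40 < 60
Round 3 — Brook overflows.
No further overflows.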